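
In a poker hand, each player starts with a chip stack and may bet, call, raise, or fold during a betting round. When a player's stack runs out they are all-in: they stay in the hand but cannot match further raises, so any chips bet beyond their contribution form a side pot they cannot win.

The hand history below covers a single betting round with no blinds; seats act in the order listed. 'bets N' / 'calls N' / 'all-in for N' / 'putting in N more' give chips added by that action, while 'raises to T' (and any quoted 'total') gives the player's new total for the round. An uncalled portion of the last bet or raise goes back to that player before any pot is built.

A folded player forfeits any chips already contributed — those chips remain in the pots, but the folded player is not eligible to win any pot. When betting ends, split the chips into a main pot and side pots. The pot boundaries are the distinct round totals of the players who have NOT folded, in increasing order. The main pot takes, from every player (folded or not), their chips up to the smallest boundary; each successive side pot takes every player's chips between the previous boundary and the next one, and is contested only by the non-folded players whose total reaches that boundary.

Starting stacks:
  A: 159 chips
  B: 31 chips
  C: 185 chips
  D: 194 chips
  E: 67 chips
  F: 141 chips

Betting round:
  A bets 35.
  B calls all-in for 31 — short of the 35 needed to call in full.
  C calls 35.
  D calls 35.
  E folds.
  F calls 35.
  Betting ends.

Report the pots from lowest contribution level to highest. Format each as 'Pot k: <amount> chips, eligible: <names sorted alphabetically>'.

Pot 1: 155 chips, eligible: A, B, C, D, F
Pot 2: 16 chips, eligible: A, C, D, F

Derivation:
Contributions: A=35, B=31, C=35, D=35, F=35
Folded: E
Pot levels (distinct totals of non-folded players): 31, 35
Layer 1-31: 31 each from A, B, C, D, F = 31*5 = 155 chips; eligible A, B, C, D, F
Layer 32-35: 4 each from A, C, D, F = 4*4 = 16 chips; eligible A, C, D, F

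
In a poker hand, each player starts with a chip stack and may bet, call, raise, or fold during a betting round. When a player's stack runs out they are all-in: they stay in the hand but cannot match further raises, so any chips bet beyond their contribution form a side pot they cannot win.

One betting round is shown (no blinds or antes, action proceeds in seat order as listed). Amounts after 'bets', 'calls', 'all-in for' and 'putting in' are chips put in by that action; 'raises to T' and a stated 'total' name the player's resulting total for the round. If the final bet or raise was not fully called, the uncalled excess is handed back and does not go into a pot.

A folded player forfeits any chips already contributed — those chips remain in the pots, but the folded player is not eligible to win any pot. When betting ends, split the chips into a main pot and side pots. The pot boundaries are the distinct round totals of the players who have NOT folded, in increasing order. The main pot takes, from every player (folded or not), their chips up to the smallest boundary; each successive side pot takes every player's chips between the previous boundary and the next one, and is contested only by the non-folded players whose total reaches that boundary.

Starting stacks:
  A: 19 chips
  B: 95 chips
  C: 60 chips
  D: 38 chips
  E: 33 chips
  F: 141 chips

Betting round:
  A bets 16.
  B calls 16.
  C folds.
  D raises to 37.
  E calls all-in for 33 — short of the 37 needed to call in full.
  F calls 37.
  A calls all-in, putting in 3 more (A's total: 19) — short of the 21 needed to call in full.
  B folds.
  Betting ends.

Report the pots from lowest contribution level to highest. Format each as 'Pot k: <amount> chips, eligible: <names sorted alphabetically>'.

Contributions: A=19, B=16, D=37, E=33, F=37
Folded: B, C
Pot levels (distinct totals of non-folded players): 19, 33, 37
Layer 1-19: A 19 + B 16 + D 19 + E 19 + F 19 = 92 chips; eligible A, D, E, F
Layer 20-33: 14 each from D, E, F = 14*3 = 42 chips; eligible D, E, F
Layer 34-37: 4 each from D, F = 4*2 = 8 chips; eligible D, F

Pot 1: 92 chips, eligible: A, D, E, F
Pot 2: 42 chips, eligible: D, E, F
Pot 3: 8 chips, eligible: D, F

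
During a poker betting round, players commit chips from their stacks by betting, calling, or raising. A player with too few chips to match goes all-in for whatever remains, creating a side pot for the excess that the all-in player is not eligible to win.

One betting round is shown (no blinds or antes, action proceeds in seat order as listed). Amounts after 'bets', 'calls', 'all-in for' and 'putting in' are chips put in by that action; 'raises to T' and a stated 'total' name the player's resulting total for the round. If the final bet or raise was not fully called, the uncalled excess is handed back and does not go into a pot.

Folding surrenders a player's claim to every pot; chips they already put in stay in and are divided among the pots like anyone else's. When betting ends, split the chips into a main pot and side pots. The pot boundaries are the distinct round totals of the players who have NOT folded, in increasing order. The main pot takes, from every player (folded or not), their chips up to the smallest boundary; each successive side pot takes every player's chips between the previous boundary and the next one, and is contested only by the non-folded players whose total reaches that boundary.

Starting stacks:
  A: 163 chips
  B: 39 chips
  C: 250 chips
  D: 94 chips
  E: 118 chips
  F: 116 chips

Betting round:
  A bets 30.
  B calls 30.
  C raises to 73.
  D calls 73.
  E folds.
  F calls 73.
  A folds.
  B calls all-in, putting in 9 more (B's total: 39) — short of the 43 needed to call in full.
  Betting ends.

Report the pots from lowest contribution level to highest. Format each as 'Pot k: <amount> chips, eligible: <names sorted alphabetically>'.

Contributions: A=30, B=39, C=73, D=73, F=73
Folded: A, E
Pot levels (distinct totals of non-folded players): 39, 73
Layer 1-39: A 30 + B 39 + C 39 + D 39 + F 39 = 186 chips; eligible B, C, D, F
Layer 40-73: 34 each from C, D, F = 34*3 = 102 chips; eligible C, D, F

Pot 1: 186 chips, eligible: B, C, D, F
Pot 2: 102 chips, eligible: C, D, F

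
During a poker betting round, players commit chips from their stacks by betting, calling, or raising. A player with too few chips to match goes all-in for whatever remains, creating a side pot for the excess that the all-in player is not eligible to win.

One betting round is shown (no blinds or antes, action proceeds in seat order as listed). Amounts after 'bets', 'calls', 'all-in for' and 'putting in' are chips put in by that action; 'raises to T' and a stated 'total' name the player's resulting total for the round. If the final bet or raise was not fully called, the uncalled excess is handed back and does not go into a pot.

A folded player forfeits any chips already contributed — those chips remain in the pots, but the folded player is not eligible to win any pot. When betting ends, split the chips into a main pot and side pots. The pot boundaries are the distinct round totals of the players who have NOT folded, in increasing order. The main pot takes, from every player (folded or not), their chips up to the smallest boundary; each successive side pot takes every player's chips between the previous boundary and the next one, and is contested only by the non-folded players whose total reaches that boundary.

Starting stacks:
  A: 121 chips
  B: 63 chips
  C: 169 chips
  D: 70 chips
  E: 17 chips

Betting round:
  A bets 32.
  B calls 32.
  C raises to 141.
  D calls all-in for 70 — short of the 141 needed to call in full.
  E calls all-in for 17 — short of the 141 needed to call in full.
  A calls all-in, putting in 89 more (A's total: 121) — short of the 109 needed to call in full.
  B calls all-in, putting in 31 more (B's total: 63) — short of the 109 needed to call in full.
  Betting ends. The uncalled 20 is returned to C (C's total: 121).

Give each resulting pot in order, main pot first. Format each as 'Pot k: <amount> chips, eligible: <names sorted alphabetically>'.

Pot 1: 85 chips, eligible: A, B, C, D, E
Pot 2: 184 chips, eligible: A, B, C, D
Pot 3: 21 chips, eligible: A, C, D
Pot 4: 102 chips, eligible: A, C

Derivation:
Contributions (after 20 returned to C): A=121, B=63, C=121, D=70, E=17
Pot levels (distinct totals of non-folded players): 17, 63, 70, 121
Layer 1-17: 17 each from A, B, C, D, E = 17*5 = 85 chips; eligible A, B, C, D, E
Layer 18-63: 46 each from A, B, C, D = 46*4 = 184 chips; eligible A, B, C, D
Layer 64-70: 7 each from A, C, D = 7*3 = 21 chips; eligible A, C, D
Layer 71-121: 51 each from A, C = 51*2 = 102 chips; eligible A, C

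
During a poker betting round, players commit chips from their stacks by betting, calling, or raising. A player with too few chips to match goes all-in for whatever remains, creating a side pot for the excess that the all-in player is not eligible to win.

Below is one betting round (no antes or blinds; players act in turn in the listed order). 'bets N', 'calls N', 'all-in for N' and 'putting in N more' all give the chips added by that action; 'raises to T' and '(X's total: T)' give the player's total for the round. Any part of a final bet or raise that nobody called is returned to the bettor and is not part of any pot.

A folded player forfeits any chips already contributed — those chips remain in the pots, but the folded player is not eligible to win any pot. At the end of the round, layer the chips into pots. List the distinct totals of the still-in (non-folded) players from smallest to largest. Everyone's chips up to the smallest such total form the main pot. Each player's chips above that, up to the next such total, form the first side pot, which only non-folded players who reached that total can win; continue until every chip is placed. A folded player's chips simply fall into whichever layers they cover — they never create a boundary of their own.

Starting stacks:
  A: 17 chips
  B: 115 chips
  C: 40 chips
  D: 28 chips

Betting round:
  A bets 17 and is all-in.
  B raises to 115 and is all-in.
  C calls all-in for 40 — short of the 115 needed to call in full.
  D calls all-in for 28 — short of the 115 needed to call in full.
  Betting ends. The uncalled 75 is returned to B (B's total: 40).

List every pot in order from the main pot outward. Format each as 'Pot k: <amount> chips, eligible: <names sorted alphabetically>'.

Contributions (after 75 returned to B): A=17, B=40, C=40, D=28
Pot levels (distinct totals of non-folded players): 17, 28, 40
Layer 1-17: 17 each from A, B, C, D = 17*4 = 68 chips; eligible A, B, C, D
Layer 18-28: 11 each from B, C, D = 11*3 = 33 chips; eligible B, C, D
Layer 29-40: 12 each from B, C = 12*2 = 24 chips; eligible B, C

Pot 1: 68 chips, eligible: A, B, C, D
Pot 2: 33 chips, eligible: B, C, D
Pot 3: 24 chips, eligible: B, C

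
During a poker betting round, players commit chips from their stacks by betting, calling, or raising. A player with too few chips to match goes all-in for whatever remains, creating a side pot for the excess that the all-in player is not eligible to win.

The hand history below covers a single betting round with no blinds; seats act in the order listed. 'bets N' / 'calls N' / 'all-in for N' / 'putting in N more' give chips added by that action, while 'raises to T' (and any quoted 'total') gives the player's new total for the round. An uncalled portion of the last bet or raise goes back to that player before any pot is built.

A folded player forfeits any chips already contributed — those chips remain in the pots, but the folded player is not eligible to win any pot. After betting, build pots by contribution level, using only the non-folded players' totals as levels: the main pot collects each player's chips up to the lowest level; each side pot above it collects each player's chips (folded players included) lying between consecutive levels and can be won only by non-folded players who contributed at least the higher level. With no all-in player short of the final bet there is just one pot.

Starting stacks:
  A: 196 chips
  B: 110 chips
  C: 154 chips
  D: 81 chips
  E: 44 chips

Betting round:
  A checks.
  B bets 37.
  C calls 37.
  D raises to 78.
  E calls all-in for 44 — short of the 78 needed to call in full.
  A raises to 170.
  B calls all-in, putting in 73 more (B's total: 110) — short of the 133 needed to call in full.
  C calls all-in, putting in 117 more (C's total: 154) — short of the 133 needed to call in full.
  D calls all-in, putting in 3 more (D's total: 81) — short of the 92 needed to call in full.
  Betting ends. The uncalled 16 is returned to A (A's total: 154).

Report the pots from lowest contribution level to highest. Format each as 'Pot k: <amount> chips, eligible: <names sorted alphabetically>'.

Pot 1: 220 chips, eligible: A, B, C, D, E
Pot 2: 148 chips, eligible: A, B, C, D
Pot 3: 87 chips, eligible: A, B, C
Pot 4: 88 chips, eligible: A, C

Derivation:
Contributions (after 16 returned to A): A=154, B=110, C=154, D=81, E=44
Pot levels (distinct totals of non-folded players): 44, 81, 110, 154
Layer 1-44: 44 each from A, B, C, D, E = 44*5 = 220 chips; eligible A, B, C, D, E
Layer 45-81: 37 each from A, B, C, D = 37*4 = 148 chips; eligible A, B, C, D
Layer 82-110: 29 each from A, B, C = 29*3 = 87 chips; eligible A, B, C
Layer 111-154: 44 each from A, C = 44*2 = 88 chips; eligible A, C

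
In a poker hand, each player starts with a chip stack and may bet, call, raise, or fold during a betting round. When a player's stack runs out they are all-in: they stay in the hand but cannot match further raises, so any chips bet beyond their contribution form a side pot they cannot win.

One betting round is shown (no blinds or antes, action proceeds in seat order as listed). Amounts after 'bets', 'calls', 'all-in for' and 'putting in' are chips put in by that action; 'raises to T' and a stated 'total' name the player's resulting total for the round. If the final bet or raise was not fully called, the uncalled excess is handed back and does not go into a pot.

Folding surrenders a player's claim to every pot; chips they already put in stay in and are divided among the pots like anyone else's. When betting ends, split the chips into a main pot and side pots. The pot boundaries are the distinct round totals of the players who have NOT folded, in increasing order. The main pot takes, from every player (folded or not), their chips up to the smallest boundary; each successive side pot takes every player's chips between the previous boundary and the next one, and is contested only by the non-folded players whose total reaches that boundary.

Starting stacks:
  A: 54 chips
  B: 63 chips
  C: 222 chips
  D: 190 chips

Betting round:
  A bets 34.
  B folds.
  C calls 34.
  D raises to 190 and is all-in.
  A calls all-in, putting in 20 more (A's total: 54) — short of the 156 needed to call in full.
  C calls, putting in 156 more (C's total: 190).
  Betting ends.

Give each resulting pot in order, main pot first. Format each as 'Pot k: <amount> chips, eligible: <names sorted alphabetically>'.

Pot 1: 162 chips, eligible: A, C, D
Pot 2: 272 chips, eligible: C, D

Derivation:
Contributions: A=54, C=190, D=190
Folded: B
Pot levels (distinct totals of non-folded players): 54, 190
Layer 1-54: 54 each from A, C, D = 54*3 = 162 chips; eligible A, C, D
Layer 55-190: 136 each from C, D = 136*2 = 272 chips; eligible C, D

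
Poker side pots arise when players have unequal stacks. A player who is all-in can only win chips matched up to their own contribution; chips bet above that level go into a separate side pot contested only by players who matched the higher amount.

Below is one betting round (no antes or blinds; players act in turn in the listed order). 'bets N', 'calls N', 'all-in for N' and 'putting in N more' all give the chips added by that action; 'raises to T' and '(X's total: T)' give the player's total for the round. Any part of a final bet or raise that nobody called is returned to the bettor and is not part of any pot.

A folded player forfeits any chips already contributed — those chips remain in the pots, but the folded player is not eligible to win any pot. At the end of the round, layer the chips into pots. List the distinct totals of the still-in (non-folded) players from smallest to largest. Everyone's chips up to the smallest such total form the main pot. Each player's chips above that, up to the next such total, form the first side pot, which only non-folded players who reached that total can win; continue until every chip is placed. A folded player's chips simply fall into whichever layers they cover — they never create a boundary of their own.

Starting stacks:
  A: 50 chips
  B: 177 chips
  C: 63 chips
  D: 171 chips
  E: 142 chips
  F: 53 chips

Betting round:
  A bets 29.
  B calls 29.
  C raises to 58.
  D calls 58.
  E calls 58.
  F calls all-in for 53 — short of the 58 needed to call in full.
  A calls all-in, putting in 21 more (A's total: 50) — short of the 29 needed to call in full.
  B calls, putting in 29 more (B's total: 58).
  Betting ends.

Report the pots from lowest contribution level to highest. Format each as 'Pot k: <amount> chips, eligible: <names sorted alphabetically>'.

Contributions: A=50, B=58, C=58, D=58, E=58, F=53
Pot levels (distinct totals of non-folded players): 50, 53, 58
Layer 1-50: 50 each from A, B, C, D, E, F = 50*6 = 300 chips; eligible A, B, C, D, E, F
Layer 51-53: 3 each from B, C, D, E, F = 3*5 = 15 chips; eligible B, C, D, E, F
Layer 54-58: 5 each from B, C, D, E = 5*4 = 20 chips; eligible B, C, D, E

Pot 1: 300 chips, eligible: A, B, C, D, E, F
Pot 2: 15 chips, eligible: B, C, D, E, F
Pot 3: 20 chips, eligible: B, C, D, E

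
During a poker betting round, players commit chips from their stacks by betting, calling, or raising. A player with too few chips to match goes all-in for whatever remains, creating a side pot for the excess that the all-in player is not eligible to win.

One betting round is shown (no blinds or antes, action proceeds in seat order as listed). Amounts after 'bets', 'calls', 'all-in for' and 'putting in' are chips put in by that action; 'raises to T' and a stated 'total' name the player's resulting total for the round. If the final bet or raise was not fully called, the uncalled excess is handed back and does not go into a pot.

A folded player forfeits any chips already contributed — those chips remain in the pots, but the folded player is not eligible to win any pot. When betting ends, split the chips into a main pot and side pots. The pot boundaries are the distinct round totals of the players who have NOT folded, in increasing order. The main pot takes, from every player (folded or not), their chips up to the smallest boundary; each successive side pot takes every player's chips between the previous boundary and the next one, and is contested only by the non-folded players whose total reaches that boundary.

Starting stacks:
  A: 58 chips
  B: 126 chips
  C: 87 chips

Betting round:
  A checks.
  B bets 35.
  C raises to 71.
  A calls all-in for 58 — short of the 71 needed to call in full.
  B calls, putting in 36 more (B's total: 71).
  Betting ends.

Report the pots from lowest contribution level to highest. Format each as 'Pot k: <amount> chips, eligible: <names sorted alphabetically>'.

Contributions: A=58, B=71, C=71
Pot levels (distinct totals of non-folded players): 58, 71
Layer 1-58: 58 each from A, B, C = 58*3 = 174 chips; eligible A, B, C
Layer 59-71: 13 each from B, C = 13*2 = 26 chips; eligible B, C

Pot 1: 174 chips, eligible: A, B, C
Pot 2: 26 chips, eligible: B, C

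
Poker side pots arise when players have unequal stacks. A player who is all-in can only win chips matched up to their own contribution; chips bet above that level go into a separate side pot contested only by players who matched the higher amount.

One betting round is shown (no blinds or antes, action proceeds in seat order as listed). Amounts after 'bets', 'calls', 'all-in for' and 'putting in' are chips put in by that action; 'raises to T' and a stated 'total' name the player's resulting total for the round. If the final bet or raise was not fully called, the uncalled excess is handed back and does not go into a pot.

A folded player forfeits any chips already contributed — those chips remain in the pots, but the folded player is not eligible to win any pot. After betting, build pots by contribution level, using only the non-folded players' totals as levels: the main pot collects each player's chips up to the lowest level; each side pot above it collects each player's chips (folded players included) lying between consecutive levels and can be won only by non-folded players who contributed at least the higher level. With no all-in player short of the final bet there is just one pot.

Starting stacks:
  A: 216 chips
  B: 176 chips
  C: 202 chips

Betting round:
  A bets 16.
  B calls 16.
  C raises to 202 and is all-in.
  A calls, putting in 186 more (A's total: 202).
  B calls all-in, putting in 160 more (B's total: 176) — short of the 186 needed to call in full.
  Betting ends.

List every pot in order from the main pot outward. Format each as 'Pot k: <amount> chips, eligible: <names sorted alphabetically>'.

Contributions: A=202, B=176, C=202
Pot levels (distinct totals of non-folded players): 176, 202
Layer 1-176: 176 each from A, B, C = 176*3 = 528 chips; eligible A, B, C
Layer 177-202: 26 each from A, C = 26*2 = 52 chips; eligible A, C

Pot 1: 528 chips, eligible: A, B, C
Pot 2: 52 chips, eligible: A, C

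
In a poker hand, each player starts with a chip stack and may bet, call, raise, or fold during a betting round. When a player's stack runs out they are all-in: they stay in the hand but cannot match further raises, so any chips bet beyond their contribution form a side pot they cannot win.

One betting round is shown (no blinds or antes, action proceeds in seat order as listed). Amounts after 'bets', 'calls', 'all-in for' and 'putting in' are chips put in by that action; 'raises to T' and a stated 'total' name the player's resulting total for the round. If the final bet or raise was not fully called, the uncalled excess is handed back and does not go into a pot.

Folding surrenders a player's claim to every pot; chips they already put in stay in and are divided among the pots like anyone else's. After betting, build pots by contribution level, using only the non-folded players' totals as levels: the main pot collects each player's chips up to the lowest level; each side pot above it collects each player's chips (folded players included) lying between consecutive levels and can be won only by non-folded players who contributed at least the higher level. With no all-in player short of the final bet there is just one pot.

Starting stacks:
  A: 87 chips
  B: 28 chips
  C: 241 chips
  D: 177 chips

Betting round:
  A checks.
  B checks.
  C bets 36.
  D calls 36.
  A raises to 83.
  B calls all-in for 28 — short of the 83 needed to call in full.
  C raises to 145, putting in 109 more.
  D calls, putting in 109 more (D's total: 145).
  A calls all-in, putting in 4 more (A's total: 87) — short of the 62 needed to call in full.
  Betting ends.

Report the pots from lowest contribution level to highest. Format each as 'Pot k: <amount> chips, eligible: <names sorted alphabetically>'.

Contributions: A=87, B=28, C=145, D=145
Pot levels (distinct totals of non-folded players): 28, 87, 145
Layer 1-28: 28 each from A, B, C, D = 28*4 = 112 chips; eligible A, B, C, D
Layer 29-87: 59 each from A, C, D = 59*3 = 177 chips; eligible A, C, D
Layer 88-145: 58 each from C, D = 58*2 = 116 chips; eligible C, D

Pot 1: 112 chips, eligible: A, B, C, D
Pot 2: 177 chips, eligible: A, C, D
Pot 3: 116 chips, eligible: C, D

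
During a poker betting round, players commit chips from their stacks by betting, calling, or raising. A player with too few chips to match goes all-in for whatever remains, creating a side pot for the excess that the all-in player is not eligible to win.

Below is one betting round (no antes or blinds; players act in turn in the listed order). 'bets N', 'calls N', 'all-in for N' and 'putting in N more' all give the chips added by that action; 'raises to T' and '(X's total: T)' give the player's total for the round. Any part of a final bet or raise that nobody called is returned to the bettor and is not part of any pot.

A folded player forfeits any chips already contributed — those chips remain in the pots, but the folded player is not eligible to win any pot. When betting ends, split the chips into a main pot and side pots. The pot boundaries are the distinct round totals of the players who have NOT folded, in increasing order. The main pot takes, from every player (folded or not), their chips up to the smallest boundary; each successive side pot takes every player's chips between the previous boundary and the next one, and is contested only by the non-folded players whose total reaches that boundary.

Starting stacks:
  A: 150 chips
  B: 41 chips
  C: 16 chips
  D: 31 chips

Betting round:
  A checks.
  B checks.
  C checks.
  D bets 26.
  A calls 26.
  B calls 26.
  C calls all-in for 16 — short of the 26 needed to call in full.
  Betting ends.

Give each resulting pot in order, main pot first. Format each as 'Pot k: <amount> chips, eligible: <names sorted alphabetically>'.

Contributions: A=26, B=26, C=16, D=26
Pot levels (distinct totals of non-folded players): 16, 26
Layer 1-16: 16 each from A, B, C, D = 16*4 = 64 chips; eligible A, B, C, D
Layer 17-26: 10 each from A, B, D = 10*3 = 30 chips; eligible A, B, D

Pot 1: 64 chips, eligible: A, B, C, D
Pot 2: 30 chips, eligible: A, B, D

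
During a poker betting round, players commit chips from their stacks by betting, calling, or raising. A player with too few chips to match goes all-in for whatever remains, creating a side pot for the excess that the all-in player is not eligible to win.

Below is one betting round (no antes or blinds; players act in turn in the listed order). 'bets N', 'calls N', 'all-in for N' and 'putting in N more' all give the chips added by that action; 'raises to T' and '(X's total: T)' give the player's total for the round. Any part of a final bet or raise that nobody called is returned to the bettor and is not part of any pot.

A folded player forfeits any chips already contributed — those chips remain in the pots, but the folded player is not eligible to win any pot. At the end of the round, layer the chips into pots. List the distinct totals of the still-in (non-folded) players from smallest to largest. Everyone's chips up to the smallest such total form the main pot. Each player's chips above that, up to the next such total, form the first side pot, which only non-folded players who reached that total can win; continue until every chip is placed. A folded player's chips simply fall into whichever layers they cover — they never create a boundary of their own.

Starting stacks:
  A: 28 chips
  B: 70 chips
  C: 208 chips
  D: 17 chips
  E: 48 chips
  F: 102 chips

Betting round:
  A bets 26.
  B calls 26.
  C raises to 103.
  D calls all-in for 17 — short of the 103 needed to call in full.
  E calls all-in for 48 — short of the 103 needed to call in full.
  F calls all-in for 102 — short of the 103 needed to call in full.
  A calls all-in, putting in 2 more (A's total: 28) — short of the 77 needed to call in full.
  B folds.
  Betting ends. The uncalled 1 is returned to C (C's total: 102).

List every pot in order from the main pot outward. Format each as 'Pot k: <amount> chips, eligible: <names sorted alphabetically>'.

Contributions (after 1 returned to C): A=28, B=26, C=102, D=17, E=48, F=102
Folded: B
Pot levels (distinct totals of non-folded players): 17, 28, 48, 102
Layer 1-17: 17 each from A, B, C, D, E, F = 17*6 = 102 chips; eligible A, C, D, E, F
Layer 18-28: A 11 + B 9 + C 11 + E 11 + F 11 = 53 chips; eligible A, C, E, F
Layer 29-48: 20 each from C, E, F = 20*3 = 60 chips; eligible C, E, F
Layer 49-102: 54 each from C, F = 54*2 = 108 chips; eligible C, F

Pot 1: 102 chips, eligible: A, C, D, E, F
Pot 2: 53 chips, eligible: A, C, E, F
Pot 3: 60 chips, eligible: C, E, F
Pot 4: 108 chips, eligible: C, F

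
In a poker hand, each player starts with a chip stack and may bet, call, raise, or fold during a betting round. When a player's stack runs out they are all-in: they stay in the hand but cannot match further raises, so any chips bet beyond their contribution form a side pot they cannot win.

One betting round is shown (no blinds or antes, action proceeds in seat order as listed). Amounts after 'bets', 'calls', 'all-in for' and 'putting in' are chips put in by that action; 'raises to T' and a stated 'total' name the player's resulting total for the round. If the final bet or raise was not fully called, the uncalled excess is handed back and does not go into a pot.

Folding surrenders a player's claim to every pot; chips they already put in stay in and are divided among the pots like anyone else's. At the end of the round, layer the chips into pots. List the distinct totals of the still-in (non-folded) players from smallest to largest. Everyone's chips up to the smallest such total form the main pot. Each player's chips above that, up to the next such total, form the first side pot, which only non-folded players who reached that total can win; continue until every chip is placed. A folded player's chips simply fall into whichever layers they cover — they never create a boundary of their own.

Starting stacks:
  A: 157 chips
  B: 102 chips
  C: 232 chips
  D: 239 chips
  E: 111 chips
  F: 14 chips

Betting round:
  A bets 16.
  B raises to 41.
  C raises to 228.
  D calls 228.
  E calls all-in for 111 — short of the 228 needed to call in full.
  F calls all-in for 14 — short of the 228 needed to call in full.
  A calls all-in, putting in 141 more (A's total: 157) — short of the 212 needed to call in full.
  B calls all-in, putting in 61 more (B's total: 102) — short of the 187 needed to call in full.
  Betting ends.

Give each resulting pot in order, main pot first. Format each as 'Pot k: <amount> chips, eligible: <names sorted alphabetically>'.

Pot 1: 84 chips, eligible: A, B, C, D, E, F
Pot 2: 440 chips, eligible: A, B, C, D, E
Pot 3: 36 chips, eligible: A, C, D, E
Pot 4: 138 chips, eligible: A, C, D
Pot 5: 142 chips, eligible: C, D

Derivation:
Contributions: A=157, B=102, C=228, D=228, E=111, F=14
Pot levels (distinct totals of non-folded players): 14, 102, 111, 157, 228
Layer 1-14: 14 each from A, B, C, D, E, F = 14*6 = 84 chips; eligible A, B, C, D, E, F
Layer 15-102: 88 each from A, B, C, D, E = 88*5 = 440 chips; eligible A, B, C, D, E
Layer 103-111: 9 each from A, C, D, E = 9*4 = 36 chips; eligible A, C, D, E
Layer 112-157: 46 each from A, C, D = 46*3 = 138 chips; eligible A, C, D
Layer 158-228: 71 each from C, D = 71*2 = 142 chips; eligible C, D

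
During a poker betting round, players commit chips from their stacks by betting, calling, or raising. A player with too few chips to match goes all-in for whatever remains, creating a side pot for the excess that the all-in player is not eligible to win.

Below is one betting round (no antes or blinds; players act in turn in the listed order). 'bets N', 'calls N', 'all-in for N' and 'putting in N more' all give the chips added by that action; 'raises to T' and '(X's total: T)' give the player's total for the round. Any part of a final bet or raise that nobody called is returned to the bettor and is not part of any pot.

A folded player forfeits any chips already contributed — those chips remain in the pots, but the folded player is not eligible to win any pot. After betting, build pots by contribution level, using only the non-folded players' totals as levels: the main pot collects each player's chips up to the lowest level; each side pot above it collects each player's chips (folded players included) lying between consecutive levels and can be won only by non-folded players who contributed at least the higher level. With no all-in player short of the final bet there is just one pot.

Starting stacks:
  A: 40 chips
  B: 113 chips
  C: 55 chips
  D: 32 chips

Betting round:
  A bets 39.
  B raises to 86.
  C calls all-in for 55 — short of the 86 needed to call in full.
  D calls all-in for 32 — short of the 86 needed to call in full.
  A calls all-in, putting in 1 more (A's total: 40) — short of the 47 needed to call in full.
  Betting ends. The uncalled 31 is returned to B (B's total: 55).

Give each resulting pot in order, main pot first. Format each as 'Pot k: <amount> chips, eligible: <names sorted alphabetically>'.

Pot 1: 128 chips, eligible: A, B, C, D
Pot 2: 24 chips, eligible: A, B, C
Pot 3: 30 chips, eligible: B, C

Derivation:
Contributions (after 31 returned to B): A=40, B=55, C=55, D=32
Pot levels (distinct totals of non-folded players): 32, 40, 55
Layer 1-32: 32 each from A, B, C, D = 32*4 = 128 chips; eligible A, B, C, D
Layer 33-40: 8 each from A, B, C = 8*3 = 24 chips; eligible A, B, C
Layer 41-55: 15 each from B, C = 15*2 = 30 chips; eligible B, C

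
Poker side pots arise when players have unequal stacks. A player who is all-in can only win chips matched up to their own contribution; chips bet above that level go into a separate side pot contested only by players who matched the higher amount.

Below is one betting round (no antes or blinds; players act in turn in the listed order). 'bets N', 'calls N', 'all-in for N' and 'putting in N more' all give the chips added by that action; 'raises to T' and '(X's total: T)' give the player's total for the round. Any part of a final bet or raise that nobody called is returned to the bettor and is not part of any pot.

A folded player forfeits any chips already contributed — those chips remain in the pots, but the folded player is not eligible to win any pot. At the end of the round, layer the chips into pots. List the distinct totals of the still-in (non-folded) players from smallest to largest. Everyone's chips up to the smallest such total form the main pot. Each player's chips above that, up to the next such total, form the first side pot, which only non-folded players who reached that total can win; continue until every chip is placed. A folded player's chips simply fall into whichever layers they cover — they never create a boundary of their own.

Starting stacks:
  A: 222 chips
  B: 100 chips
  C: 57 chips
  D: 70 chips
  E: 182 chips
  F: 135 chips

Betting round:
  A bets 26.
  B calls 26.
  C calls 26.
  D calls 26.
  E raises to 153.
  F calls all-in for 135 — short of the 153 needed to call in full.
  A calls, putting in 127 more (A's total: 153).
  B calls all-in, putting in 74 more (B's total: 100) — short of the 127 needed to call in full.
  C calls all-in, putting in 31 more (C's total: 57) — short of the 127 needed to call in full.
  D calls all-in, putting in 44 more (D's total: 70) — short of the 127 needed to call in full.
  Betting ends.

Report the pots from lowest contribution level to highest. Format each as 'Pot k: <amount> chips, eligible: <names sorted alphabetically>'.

Pot 1: 342 chips, eligible: A, B, C, D, E, F
Pot 2: 65 chips, eligible: A, B, D, E, F
Pot 3: 120 chips, eligible: A, B, E, F
Pot 4: 105 chips, eligible: A, E, F
Pot 5: 36 chips, eligible: A, E

Derivation:
Contributions: A=153, B=100, C=57, D=70, E=153, F=135
Pot levels (distinct totals of non-folded players): 57, 70, 100, 135, 153
Layer 1-57: 57 each from A, B, C, D, E, F = 57*6 = 342 chips; eligible A, B, C, D, E, F
Layer 58-70: 13 each from A, B, D, E, F = 13*5 = 65 chips; eligible A, B, D, E, F
Layer 71-100: 30 each from A, B, E, F = 30*4 = 120 chips; eligible A, B, E, F
Layer 101-135: 35 each from A, E, F = 35*3 = 105 chips; eligible A, E, F
Layer 136-153: 18 each from A, E = 18*2 = 36 chips; eligible A, E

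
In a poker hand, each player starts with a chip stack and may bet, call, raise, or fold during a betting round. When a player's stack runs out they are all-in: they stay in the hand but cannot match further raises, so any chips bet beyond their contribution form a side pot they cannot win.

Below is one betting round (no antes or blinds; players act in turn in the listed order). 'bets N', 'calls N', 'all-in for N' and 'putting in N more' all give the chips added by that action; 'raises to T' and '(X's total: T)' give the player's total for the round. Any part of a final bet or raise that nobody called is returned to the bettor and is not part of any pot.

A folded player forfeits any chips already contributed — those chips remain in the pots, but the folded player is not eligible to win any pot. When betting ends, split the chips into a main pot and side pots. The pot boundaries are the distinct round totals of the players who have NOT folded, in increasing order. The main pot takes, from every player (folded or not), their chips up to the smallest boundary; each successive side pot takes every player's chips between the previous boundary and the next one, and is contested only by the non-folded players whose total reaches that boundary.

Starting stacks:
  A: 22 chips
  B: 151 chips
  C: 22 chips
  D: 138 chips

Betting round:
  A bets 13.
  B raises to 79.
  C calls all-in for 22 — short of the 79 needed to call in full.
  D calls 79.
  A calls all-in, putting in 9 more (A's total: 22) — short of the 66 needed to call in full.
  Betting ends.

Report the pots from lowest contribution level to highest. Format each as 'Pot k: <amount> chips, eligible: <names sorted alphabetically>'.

Contributions: A=22, B=79, C=22, D=79
Pot levels (distinct totals of non-folded players): 22, 79
Layer 1-22: 22 each from A, B, C, D = 22*4 = 88 chips; eligible A, B, C, D
Layer 23-79: 57 each from B, D = 57*2 = 114 chips; eligible B, D

Pot 1: 88 chips, eligible: A, B, C, D
Pot 2: 114 chips, eligible: B, D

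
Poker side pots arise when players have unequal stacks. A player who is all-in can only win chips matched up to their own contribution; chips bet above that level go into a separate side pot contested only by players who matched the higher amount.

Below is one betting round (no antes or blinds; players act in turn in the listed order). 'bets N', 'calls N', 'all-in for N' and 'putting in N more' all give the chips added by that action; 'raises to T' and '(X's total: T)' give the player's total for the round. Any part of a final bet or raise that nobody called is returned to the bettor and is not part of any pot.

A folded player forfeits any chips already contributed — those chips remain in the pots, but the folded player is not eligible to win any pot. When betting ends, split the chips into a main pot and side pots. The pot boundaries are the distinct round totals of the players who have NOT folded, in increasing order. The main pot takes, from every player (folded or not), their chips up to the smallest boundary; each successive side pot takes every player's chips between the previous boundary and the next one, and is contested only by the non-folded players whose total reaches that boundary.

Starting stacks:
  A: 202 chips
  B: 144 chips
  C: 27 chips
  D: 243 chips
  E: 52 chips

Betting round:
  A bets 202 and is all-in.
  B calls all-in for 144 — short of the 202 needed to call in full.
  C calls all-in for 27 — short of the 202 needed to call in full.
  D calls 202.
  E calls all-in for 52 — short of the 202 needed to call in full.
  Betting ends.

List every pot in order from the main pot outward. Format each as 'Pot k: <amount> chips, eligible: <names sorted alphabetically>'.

Pot 1: 135 chips, eligible: A, B, C, D, E
Pot 2: 100 chips, eligible: A, B, D, E
Pot 3: 276 chips, eligible: A, B, D
Pot 4: 116 chips, eligible: A, D

Derivation:
Contributions: A=202, B=144, C=27, D=202, E=52
Pot levels (distinct totals of non-folded players): 27, 52, 144, 202
Layer 1-27: 27 each from A, B, C, D, E = 27*5 = 135 chips; eligible A, B, C, D, E
Layer 28-52: 25 each from A, B, D, E = 25*4 = 100 chips; eligible A, B, D, E
Layer 53-144: 92 each from A, B, D = 92*3 = 276 chips; eligible A, B, D
Layer 145-202: 58 each from A, D = 58*2 = 116 chips; eligible A, D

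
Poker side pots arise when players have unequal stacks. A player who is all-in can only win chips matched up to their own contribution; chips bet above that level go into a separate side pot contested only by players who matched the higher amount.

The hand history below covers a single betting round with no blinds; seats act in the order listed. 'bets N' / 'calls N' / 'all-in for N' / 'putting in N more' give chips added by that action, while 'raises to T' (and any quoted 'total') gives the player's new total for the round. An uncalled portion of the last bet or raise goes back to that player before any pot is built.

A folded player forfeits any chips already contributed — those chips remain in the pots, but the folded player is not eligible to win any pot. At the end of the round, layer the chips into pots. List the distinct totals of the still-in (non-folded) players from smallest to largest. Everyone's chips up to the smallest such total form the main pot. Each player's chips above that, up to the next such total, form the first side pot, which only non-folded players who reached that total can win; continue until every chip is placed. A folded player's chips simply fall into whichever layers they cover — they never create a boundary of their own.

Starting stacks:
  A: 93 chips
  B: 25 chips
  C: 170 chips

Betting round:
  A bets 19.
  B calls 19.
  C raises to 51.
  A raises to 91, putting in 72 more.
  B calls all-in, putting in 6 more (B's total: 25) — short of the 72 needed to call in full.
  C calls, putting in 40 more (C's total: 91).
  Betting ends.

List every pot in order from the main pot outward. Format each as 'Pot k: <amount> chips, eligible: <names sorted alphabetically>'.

Pot 1: 75 chips, eligible: A, B, C
Pot 2: 132 chips, eligible: A, C

Derivation:
Contributions: A=91, B=25, C=91
Pot levels (distinct totals of non-folded players): 25, 91
Layer 1-25: 25 each from A, B, C = 25*3 = 75 chips; eligible A, B, C
Layer 26-91: 66 each from A, C = 66*2 = 132 chips; eligible A, C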